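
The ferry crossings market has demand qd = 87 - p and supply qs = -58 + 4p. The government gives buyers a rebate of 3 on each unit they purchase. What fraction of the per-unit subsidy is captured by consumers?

Pre-subsidy: 87 - p = -58 + 4p gives p* = 29, q* = 58.
With the rebate, buyers effectively pay pb = ps − 3, where ps is the price sellers receive.
Demand in terms of ps becomes qd = 87 − 1(ps − 3) = 90 - ps. Setting this equal to supply: 90 - ps = -58 + 4ps, so ps = 29.6.
Buyers pay pb = 29.6 − 3 = 26.6; q' = -58 + 4·29.6 = 60.4.
Buyers' price falls by p* − pb = 29 − 26.6 = 2.4; sellers' price rises by ps − p* = 29.6 − 29 = 0.6.
So consumers capture 2.4/3 = 0.8 of each unit of subsidy.

Consumer share = 0.8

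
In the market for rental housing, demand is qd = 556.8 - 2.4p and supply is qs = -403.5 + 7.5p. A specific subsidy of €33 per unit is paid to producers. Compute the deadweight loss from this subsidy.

Pre-subsidy: 556.8 - 2.4p = -403.5 + 7.5p gives p* = 97, q* = 324.
With the subsidy, sellers receive ps = pb + 33 for each unit, where pb is the price buyers pay.
Supply in terms of pb becomes qs = -403.5 + 7.5(pb + 33) = -156 + 7.5pb. Setting this equal to demand: 556.8 - 2.4pb = -156 + 7.5pb, so pb = 72.
Sellers receive ps = 72 + 33 = 105; q' = 556.8 − 2.4·72 = 384.
The subsidy expands output by 384 − 324 = 60 past the efficient level; on those units the gap between marginal cost and willingness to pay runs from 0 up to 33.
DWL = ½ × 33 × 60 = 990.

Deadweight loss = €990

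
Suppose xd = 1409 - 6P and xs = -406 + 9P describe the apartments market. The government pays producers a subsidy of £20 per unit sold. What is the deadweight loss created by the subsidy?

Deadweight loss = £720

Pre-subsidy: 1409 - 6P = -406 + 9P gives P* = 121, x* = 683.
With the subsidy, sellers receive Ps = Pb + 20 for each unit, where Pb is the price buyers pay.
Supply in terms of Pb becomes xs = -406 + 9(Pb + 20) = -226 + 9Pb. Setting this equal to demand: 1409 - 6Pb = -226 + 9Pb, so Pb = 109.
Sellers receive Ps = 109 + 20 = 129; x' = 1409 − 6·109 = 755.
The subsidy expands output by 755 − 683 = 72 past the efficient level; on those units the gap between marginal cost and willingness to pay runs from 0 up to 20.
DWL = ½ × 20 × 72 = 720.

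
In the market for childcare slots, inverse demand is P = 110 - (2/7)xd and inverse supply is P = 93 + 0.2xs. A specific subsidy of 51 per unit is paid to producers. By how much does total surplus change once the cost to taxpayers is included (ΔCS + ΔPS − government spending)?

Net change in total surplus = -2677.5

Pre-subsidy: 110 - (2/7)x = 93 + 0.2x gives x* = 35 and P* = 100.
With the subsidy, sellers receive Ps = Pb + 51 for each unit, where Pb is the price buyers pay.
On the curves, Pb = 110 - (2/7)x and Ps = 93 + 0.2x; the wedge Ps − Pb = 51 gives 93 + 0.2x − (110 - (2/7)x) = 51, so x' = 140.
Then Pb = 110 − (2/7)·140 = 70 and Ps = 93 + 0.2·140 = 121.
ΔCS = ½(35 + 140)(100 − 70) = 2625; ΔPS = ½(35 + 140)(121 − 100) = 1837.5.
Government spending = 51 × 140 = 7140.
Net change = 2625 + 1837.5 − 7140 = -2677.5. The loss equals the DWL triangle ½·51·105.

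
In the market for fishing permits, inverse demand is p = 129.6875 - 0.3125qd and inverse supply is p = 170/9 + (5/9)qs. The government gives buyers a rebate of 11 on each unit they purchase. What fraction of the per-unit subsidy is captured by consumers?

Consumer share = 0.36

Pre-subsidy: 129.6875 - 0.3125q = 170/9 + (5/9)q gives q* = 127.64 and p* = 89.8.
With the rebate, buyers effectively pay pb = ps − 11, where ps is the price sellers receive.
On the curves, pb = 129.6875 - 0.3125q and ps = 170/9 + (5/9)q; the wedge ps − pb = 11 gives 170/9 + (5/9)q − (129.6875 - 0.3125q) = 11, so q' = 140.312.
Then pb = 129.6875 − 0.3125·140.312 = 85.84 and ps = 170/9 + (5/9)·140.312 = 96.84.
Buyers' price falls by p* − pb = 89.8 − 85.84 = 3.96; sellers' price rises by ps − p* = 96.84 − 89.8 = 7.04.
So consumers capture 3.96/11 = 0.36 of each unit of subsidy.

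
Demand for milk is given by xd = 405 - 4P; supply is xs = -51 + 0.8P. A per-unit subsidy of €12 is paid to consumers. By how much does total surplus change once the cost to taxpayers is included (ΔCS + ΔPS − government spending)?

Pre-subsidy: 405 - 4P = -51 + 0.8P gives P* = 95, x* = 25.
With the rebate, buyers effectively pay Pb = Ps − 12, where Ps is the price sellers receive.
Demand in terms of Ps becomes xd = 405 − 4(Ps − 12) = 453 - 4Ps. Setting this equal to supply: 453 - 4Ps = -51 + 0.8Ps, so Ps = 105.
Buyers pay Pb = 105 − 12 = 93; x' = -51 + 0.8·105 = 33.
ΔCS = ½(25 + 33)(95 − 93) = 58; ΔPS = ½(25 + 33)(105 − 95) = 290.
Government spending = 12 × 33 = 396.
Net change = 58 + 290 − 396 = -48. The loss equals the DWL triangle ½·12·8.

Net change in total surplus = -€48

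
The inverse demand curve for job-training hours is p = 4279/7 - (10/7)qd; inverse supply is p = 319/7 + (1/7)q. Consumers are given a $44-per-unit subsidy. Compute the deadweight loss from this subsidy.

Pre-subsidy: 4279/7 - (10/7)q = 319/7 + (1/7)q gives q* = 360 and p* = 97.
With the rebate, buyers effectively pay pb = ps − 44, where ps is the price sellers receive.
On the curves, pb = 4279/7 - (10/7)q and ps = 319/7 + (1/7)q; the wedge ps − pb = 44 gives 319/7 + (1/7)q − (4279/7 - (10/7)q) = 44, so q' = 388.
Then pb = 4279/7 − (10/7)·388 = 57 and ps = 319/7 + (1/7)·388 = 101.
The subsidy expands output by 388 − 360 = 28 past the efficient level; on those units the gap between marginal cost and willingness to pay runs from 0 up to 44.
DWL = ½ × 44 × 28 = 616.

Deadweight loss = $616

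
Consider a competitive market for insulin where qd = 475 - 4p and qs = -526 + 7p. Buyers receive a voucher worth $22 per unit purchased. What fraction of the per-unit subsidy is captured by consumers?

Consumer share = 7/11

Pre-subsidy: 475 - 4p = -526 + 7p gives p* = 91, q* = 111.
With the rebate, buyers effectively pay pb = ps − 22, where ps is the price sellers receive.
Demand in terms of ps becomes qd = 475 − 4(ps − 22) = 563 - 4ps. Setting this equal to supply: 563 - 4ps = -526 + 7ps, so ps = 99.
Buyers pay pb = 99 − 22 = 77; q' = -526 + 7·99 = 167.
Buyers' price falls by p* − pb = 91 − 77 = 14; sellers' price rises by ps − p* = 99 − 91 = 8.
So consumers capture 14/22 = 7/11 of each unit of subsidy.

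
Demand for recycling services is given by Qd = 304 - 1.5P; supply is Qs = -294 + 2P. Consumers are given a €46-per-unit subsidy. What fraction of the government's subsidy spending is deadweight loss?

DWL / government spending = 69/305

Pre-subsidy: 304 - 1.5P = -294 + 2P gives P* = 1196/7, Q* = 334/7.
With the rebate, buyers effectively pay Pb = Ps − 46, where Ps is the price sellers receive.
Demand in terms of Ps becomes Qd = 304 − 1.5(Ps − 46) = 373 - 1.5Ps. Setting this equal to supply: 373 - 1.5Ps = -294 + 2Ps, so Ps = 1334/7.
Buyers pay Pb = 1334/7 − 46 = 1012/7; Q' = -294 + 2·(1334/7) = 610/7.
ΔCS = ½(334/7 + 610/7)(1196/7 − 1012/7) = 86848/49; ΔPS = ½(334/7 + 610/7)(1334/7 − 1196/7) = 65136/49.
Government spending = 46 × 610/7 = 28060/7.
DWL = ½ × 46 × (610/7 − 334/7) = 6348/7; fraction = (6348/7) / (28060/7) = 69/305.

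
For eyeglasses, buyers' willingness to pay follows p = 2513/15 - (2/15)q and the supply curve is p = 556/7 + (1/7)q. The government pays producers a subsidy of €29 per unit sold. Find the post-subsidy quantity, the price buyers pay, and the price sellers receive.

Pre-subsidy: 2513/15 - (2/15)q = 556/7 + (1/7)q gives q* = 319 and p* = 125.
With the subsidy, sellers receive ps = pb + 29 for each unit, where pb is the price buyers pay.
On the curves, pb = 2513/15 - (2/15)q and ps = 556/7 + (1/7)q; the wedge ps − pb = 29 gives 556/7 + (1/7)q − (2513/15 - (2/15)q) = 29, so q' = 424.
Then pb = 2513/15 − (2/15)·424 = 111 and ps = 556/7 + (1/7)·424 = 140.

q' = 424; buyers pay €111; sellers receive €140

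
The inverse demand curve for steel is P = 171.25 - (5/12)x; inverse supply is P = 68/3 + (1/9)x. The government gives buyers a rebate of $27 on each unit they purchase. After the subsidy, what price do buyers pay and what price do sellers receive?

Buyers pay 620/19; sellers receive 1133/19

Pre-subsidy: 171.25 - (5/12)x = 68/3 + (1/9)x gives x* = 5349/19 and P* = 1025/19.
With the rebate, buyers effectively pay Pb = Ps − 27, where Ps is the price sellers receive.
On the curves, Pb = 171.25 - (5/12)x and Ps = 68/3 + (1/9)x; the wedge Ps − Pb = 27 gives 68/3 + (1/9)x − (171.25 - (5/12)x) = 27, so x' = 6321/19.
Then Pb = 171.25 − (5/12)·(6321/19) = 620/19 and Ps = 68/3 + (1/9)·(6321/19) = 1133/19.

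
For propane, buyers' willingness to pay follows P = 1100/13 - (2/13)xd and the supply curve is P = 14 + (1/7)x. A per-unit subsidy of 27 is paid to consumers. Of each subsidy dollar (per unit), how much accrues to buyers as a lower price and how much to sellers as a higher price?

Pre-subsidy: 1100/13 - (2/13)x = 14 + (1/7)x gives x* = 238 and P* = 48.
With the rebate, buyers effectively pay Pb = Ps − 27, where Ps is the price sellers receive.
On the curves, Pb = 1100/13 - (2/13)x and Ps = 14 + (1/7)x; the wedge Ps − Pb = 27 gives 14 + (1/7)x − (1100/13 - (2/13)x) = 27, so x' = 329.
Then Pb = 1100/13 − (2/13)·329 = 34 and Ps = 14 + (1/7)·329 = 61.
Buyers' price falls by P* − Pb = 48 − 34 = 14; sellers' price rises by Ps − P* = 61 − 48 = 13.

Buyers gain 14 per unit; sellers gain 13 per unit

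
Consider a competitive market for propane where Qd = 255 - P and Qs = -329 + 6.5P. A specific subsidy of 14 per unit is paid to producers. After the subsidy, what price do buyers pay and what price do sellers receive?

Pre-subsidy: 255 - P = -329 + 6.5P gives P* = 1168/15, Q* = 2657/15.
With the subsidy, sellers receive Ps = Pb + 14 for each unit, where Pb is the price buyers pay.
Supply in terms of Pb becomes Qs = -329 + 6.5(Pb + 14) = -238 + 6.5Pb. Setting this equal to demand: 255 - Pb = -238 + 6.5Pb, so Pb = 986/15.
Sellers receive Ps = 986/15 + 14 = 1196/15; Q' = 255 − 1·(986/15) = 2839/15.

Buyers pay 986/15; sellers receive 1196/15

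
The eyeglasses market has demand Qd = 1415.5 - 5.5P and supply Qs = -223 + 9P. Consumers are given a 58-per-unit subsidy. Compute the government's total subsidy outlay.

Government cost = 57536

Pre-subsidy: 1415.5 - 5.5P = -223 + 9P gives P* = 113, Q* = 794.
With the rebate, buyers effectively pay Pb = Ps − 58, where Ps is the price sellers receive.
Demand in terms of Ps becomes Qd = 1415.5 − 5.5(Ps − 58) = 1734.5 - 5.5Ps. Setting this equal to supply: 1734.5 - 5.5Ps = -223 + 9Ps, so Ps = 135.
Buyers pay Pb = 135 − 58 = 77; Q' = -223 + 9·135 = 992.
Government outlay = subsidy × quantity = 58 × 992 = 57536.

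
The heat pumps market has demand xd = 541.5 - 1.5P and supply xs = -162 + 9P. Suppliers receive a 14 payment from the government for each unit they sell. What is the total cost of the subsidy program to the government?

Government cost = 6426

Pre-subsidy: 541.5 - 1.5P = -162 + 9P gives P* = 67, x* = 441.
With the subsidy, sellers receive Ps = Pb + 14 for each unit, where Pb is the price buyers pay.
Supply in terms of Pb becomes xs = -162 + 9(Pb + 14) = -36 + 9Pb. Setting this equal to demand: 541.5 - 1.5Pb = -36 + 9Pb, so Pb = 55.
Sellers receive Ps = 55 + 14 = 69; x' = 541.5 − 1.5·55 = 459.
Government outlay = subsidy × quantity = 14 × 459 = 6426.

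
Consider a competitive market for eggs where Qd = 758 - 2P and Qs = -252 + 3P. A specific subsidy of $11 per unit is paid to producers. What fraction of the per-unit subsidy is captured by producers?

Pre-subsidy: 758 - 2P = -252 + 3P gives P* = 202, Q* = 354.
With the subsidy, sellers receive Ps = Pb + 11 for each unit, where Pb is the price buyers pay.
Supply in terms of Pb becomes Qs = -252 + 3(Pb + 11) = -219 + 3Pb. Setting this equal to demand: 758 - 2Pb = -219 + 3Pb, so Pb = 195.4.
Sellers receive Ps = 195.4 + 11 = 206.4; Q' = 758 − 2·195.4 = 367.2.
Buyers' price falls by P* − Pb = 202 − 195.4 = 6.6; sellers' price rises by Ps − P* = 206.4 − 202 = 4.4.
So producers capture 4.4/11 = 0.4 of each unit of subsidy.

Producer share = 0.4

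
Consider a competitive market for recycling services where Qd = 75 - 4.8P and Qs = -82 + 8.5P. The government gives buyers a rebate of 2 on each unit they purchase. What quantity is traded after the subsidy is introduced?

Q' = 465/19

Pre-subsidy: 75 - 4.8P = -82 + 8.5P gives P* = 1570/133, Q* = 2439/133.
With the rebate, buyers effectively pay Pb = Ps − 2, where Ps is the price sellers receive.
Demand in terms of Ps becomes Qd = 75 − 4.8(Ps − 2) = 84.6 - 4.8Ps. Setting this equal to supply: 84.6 - 4.8Ps = -82 + 8.5Ps, so Ps = 238/19.
Buyers pay Pb = 238/19 − 2 = 200/19; Q' = -82 + 8.5·(238/19) = 465/19.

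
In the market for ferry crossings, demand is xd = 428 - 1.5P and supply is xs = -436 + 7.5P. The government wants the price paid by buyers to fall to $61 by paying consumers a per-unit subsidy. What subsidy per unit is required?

At a buyer price of 61, quantity demanded is 428 − 1.5·61 = 336.5.
Sellers supply 336.5 only when they receive Ps with -436 + 7.5·Ps = 336.5, i.e. Ps = 103.
s = Ps − Pb = 103 − 61 = 42.

Required subsidy s = $42 per unit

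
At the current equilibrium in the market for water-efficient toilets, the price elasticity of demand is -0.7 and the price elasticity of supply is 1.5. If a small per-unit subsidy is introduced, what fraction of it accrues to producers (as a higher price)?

For a small subsidy around the equilibrium, the benefit split depends on the relative slopes, which at a point are proportional to the elasticities.
Buyer share = εs/(εs + |εd|) = 1.5/(1.5 + 0.7) = 15/22; seller share = |εd|/(εs + |εd|) = 7/22.
So producers capture 7/22 of the subsidy.

Producer share = 7/22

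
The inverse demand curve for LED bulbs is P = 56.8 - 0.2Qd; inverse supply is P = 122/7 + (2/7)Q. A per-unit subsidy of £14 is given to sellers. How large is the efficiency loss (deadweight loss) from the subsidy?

Pre-subsidy: 56.8 - 0.2Q = 122/7 + (2/7)Q gives Q* = 1378/17 and P* = 690/17.
With the subsidy, sellers receive Ps = Pb + 14 for each unit, where Pb is the price buyers pay.
On the curves, Pb = 56.8 - 0.2Q and Ps = 122/7 + (2/7)Q; the wedge Ps − Pb = 14 gives 122/7 + (2/7)Q − (56.8 - 0.2Q) = 14, so Q' = 1868/17.
Then Pb = 56.8 − 0.2·(1868/17) = 592/17 and Ps = 122/7 + (2/7)·(1868/17) = 830/17.
The subsidy expands output by 1868/17 − 1378/17 = 490/17 past the efficient level; on those units the gap between marginal cost and willingness to pay runs from 0 up to 14.
DWL = ½ × 14 × 490/17 = 3430/17.

Deadweight loss = 3430/17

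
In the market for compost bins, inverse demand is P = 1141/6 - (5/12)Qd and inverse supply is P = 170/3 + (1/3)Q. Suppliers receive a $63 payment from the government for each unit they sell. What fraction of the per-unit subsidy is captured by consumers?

Consumer share = 5/9

Pre-subsidy: 1141/6 - (5/12)Q = 170/3 + (1/3)Q gives Q* = 178 and P* = 116.
With the subsidy, sellers receive Ps = Pb + 63 for each unit, where Pb is the price buyers pay.
On the curves, Pb = 1141/6 - (5/12)Q and Ps = 170/3 + (1/3)Q; the wedge Ps − Pb = 63 gives 170/3 + (1/3)Q − (1141/6 - (5/12)Q) = 63, so Q' = 262.
Then Pb = 1141/6 − (5/12)·262 = 81 and Ps = 170/3 + (1/3)·262 = 144.
Buyers' price falls by P* − Pb = 116 − 81 = 35; sellers' price rises by Ps − P* = 144 − 116 = 28.
So consumers capture 35/63 = 5/9 of each unit of subsidy.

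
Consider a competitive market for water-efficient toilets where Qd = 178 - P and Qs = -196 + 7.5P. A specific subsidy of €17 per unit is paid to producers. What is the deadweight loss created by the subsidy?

Deadweight loss = €127.5

Pre-subsidy: 178 - P = -196 + 7.5P gives P* = 44, Q* = 134.
With the subsidy, sellers receive Ps = Pb + 17 for each unit, where Pb is the price buyers pay.
Supply in terms of Pb becomes Qs = -196 + 7.5(Pb + 17) = -68.5 + 7.5Pb. Setting this equal to demand: 178 - Pb = -68.5 + 7.5Pb, so Pb = 29.
Sellers receive Ps = 29 + 17 = 46; Q' = 178 − 1·29 = 149.
The subsidy expands output by 149 − 134 = 15 past the efficient level; on those units the gap between marginal cost and willingness to pay runs from 0 up to 17.
DWL = ½ × 17 × 15 = 127.5.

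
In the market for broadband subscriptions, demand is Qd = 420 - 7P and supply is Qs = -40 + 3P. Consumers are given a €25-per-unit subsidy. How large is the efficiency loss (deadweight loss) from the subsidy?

Pre-subsidy: 420 - 7P = -40 + 3P gives P* = 46, Q* = 98.
With the rebate, buyers effectively pay Pb = Ps − 25, where Ps is the price sellers receive.
Demand in terms of Ps becomes Qd = 420 − 7(Ps − 25) = 595 - 7Ps. Setting this equal to supply: 595 - 7Ps = -40 + 3Ps, so Ps = 63.5.
Buyers pay Pb = 63.5 − 25 = 38.5; Q' = -40 + 3·63.5 = 150.5.
The subsidy expands output by 150.5 − 98 = 52.5 past the efficient level; on those units the gap between marginal cost and willingness to pay runs from 0 up to 25.
DWL = ½ × 25 × 52.5 = 656.25.

Deadweight loss = €656.25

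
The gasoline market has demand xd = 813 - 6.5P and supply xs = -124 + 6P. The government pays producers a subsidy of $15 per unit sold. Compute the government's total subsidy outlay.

Government cost = $5588.4

Pre-subsidy: 813 - 6.5P = -124 + 6P gives P* = 74.96, x* = 325.76.
With the subsidy, sellers receive Ps = Pb + 15 for each unit, where Pb is the price buyers pay.
Supply in terms of Pb becomes xs = -124 + 6(Pb + 15) = -34 + 6Pb. Setting this equal to demand: 813 - 6.5Pb = -34 + 6Pb, so Pb = 67.76.
Sellers receive Ps = 67.76 + 15 = 82.76; x' = 813 − 6.5·67.76 = 372.56.
Government outlay = subsidy × quantity = 15 × 372.56 = 5588.4.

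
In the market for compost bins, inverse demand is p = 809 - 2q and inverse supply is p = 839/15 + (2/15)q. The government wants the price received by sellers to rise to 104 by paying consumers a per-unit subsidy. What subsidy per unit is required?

Required subsidy s = 16 per unit

At a seller price of 104, quantity supplied is -419.5 + 7.5·104 = 360.5.
Buyers absorb 360.5 only when they pay pb = 809 − 2·360.5 = 88.
s = ps − pb = 104 − 88 = 16.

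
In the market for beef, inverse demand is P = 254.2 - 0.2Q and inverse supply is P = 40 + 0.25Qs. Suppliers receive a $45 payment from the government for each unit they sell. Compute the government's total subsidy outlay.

Government cost = $25920

Pre-subsidy: 254.2 - 0.2Q = 40 + 0.25Q gives Q* = 476 and P* = 159.
With the subsidy, sellers receive Ps = Pb + 45 for each unit, where Pb is the price buyers pay.
On the curves, Pb = 254.2 - 0.2Q and Ps = 40 + 0.25Q; the wedge Ps − Pb = 45 gives 40 + 0.25Q − (254.2 - 0.2Q) = 45, so Q' = 576.
Then Pb = 254.2 − 0.2·576 = 139 and Ps = 40 + 0.25·576 = 184.
Government outlay = subsidy × quantity = 45 × 576 = 25920.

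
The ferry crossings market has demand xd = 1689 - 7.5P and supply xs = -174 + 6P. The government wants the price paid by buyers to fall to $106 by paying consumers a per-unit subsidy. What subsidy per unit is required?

At a buyer price of 106, quantity demanded is 1689 − 7.5·106 = 894.
Sellers supply 894 only when they receive Ps with -174 + 6·Ps = 894, i.e. Ps = 178.
s = Ps − Pb = 178 − 106 = 72.

Required subsidy s = $72 per unit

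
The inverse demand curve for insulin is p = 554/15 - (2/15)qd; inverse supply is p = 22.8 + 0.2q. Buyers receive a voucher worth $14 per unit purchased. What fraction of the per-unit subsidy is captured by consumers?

Pre-subsidy: 554/15 - (2/15)q = 22.8 + 0.2q gives q* = 42.4 and p* = 31.28.
With the rebate, buyers effectively pay pb = ps − 14, where ps is the price sellers receive.
On the curves, pb = 554/15 - (2/15)q and ps = 22.8 + 0.2q; the wedge ps − pb = 14 gives 22.8 + 0.2q − (554/15 - (2/15)q) = 14, so q' = 84.4.
Then pb = 554/15 − (2/15)·84.4 = 25.68 and ps = 22.8 + 0.2·84.4 = 39.68.
Buyers' price falls by p* − pb = 31.28 − 25.68 = 5.6; sellers' price rises by ps − p* = 39.68 − 31.28 = 8.4.
So consumers capture 5.6/14 = 0.4 of each unit of subsidy.

Consumer share = 0.4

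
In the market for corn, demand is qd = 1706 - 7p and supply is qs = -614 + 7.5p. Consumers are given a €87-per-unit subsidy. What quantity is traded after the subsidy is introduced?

q' = 901

Pre-subsidy: 1706 - 7p = -614 + 7.5p gives p* = 160, q* = 586.
With the rebate, buyers effectively pay pb = ps − 87, where ps is the price sellers receive.
Demand in terms of ps becomes qd = 1706 − 7(ps − 87) = 2315 - 7ps. Setting this equal to supply: 2315 - 7ps = -614 + 7.5ps, so ps = 202.
Buyers pay pb = 202 − 87 = 115; q' = -614 + 7.5·202 = 901.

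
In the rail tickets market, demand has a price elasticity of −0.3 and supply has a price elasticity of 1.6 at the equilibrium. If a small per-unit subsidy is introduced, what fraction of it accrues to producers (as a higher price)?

Producer share = 3/19

For a small subsidy around the equilibrium, the benefit split depends on the relative slopes, which at a point are proportional to the elasticities.
Buyer share = εs/(εs + |εd|) = 1.6/(1.6 + 0.3) = 16/19; seller share = |εd|/(εs + |εd|) = 3/19.
So producers capture 3/19 of the subsidy.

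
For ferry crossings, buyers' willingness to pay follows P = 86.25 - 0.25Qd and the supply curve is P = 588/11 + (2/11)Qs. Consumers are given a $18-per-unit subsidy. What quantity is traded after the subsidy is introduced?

Pre-subsidy: 86.25 - 0.25Q = 588/11 + (2/11)Q gives Q* = 1443/19 and P* = 1278/19.
With the rebate, buyers effectively pay Pb = Ps − 18, where Ps is the price sellers receive.
On the curves, Pb = 86.25 - 0.25Q and Ps = 588/11 + (2/11)Q; the wedge Ps − Pb = 18 gives 588/11 + (2/11)Q − (86.25 - 0.25Q) = 18, so Q' = 2235/19.
Then Pb = 86.25 − 0.25·(2235/19) = 1080/19 and Ps = 588/11 + (2/11)·(2235/19) = 1422/19.

Q' = 2235/19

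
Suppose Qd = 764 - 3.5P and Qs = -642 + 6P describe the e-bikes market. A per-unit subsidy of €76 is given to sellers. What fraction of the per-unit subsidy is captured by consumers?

Pre-subsidy: 764 - 3.5P = -642 + 6P gives P* = 148, Q* = 246.
With the subsidy, sellers receive Ps = Pb + 76 for each unit, where Pb is the price buyers pay.
Supply in terms of Pb becomes Qs = -642 + 6(Pb + 76) = -186 + 6Pb. Setting this equal to demand: 764 - 3.5Pb = -186 + 6Pb, so Pb = 100.
Sellers receive Ps = 100 + 76 = 176; Q' = 764 − 3.5·100 = 414.
Buyers' price falls by P* − Pb = 148 − 100 = 48; sellers' price rises by Ps − P* = 176 − 148 = 28.
So consumers capture 48/76 = 12/19 of each unit of subsidy.

Consumer share = 12/19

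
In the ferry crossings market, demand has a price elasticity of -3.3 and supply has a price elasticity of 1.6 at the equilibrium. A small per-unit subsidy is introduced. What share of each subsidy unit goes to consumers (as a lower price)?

For a small subsidy around the equilibrium, the benefit split depends on the relative slopes, which at a point are proportional to the elasticities.
Buyer share = εs/(εs + |εd|) = 1.6/(1.6 + 3.3) = 16/49; seller share = |εd|/(εs + |εd|) = 33/49.

Consumer share = 16/49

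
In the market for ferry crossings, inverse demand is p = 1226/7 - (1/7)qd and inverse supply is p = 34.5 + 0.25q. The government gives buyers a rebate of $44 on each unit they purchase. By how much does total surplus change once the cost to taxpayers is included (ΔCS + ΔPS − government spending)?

Pre-subsidy: 1226/7 - (1/7)q = 34.5 + 0.25q gives q* = 358 and p* = 124.
With the rebate, buyers effectively pay pb = ps − 44, where ps is the price sellers receive.
On the curves, pb = 1226/7 - (1/7)q and ps = 34.5 + 0.25q; the wedge ps − pb = 44 gives 34.5 + 0.25q − (1226/7 - (1/7)q) = 44, so q' = 470.
Then pb = 1226/7 − (1/7)·470 = 108 and ps = 34.5 + 0.25·470 = 152.
ΔCS = ½(358 + 470)(124 − 108) = 6624; ΔPS = ½(358 + 470)(152 − 124) = 11592.
Government spending = 44 × 470 = 20680.
Net change = 6624 + 11592 − 20680 = -2464. The loss equals the DWL triangle ½·44·112.

Net change in total surplus = -$2464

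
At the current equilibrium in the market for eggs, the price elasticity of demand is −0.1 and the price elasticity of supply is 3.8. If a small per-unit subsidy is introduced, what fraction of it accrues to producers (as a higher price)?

Producer share = 1/39

For a small subsidy around the equilibrium, the benefit split depends on the relative slopes, which at a point are proportional to the elasticities.
Buyer share = εs/(εs + |εd|) = 3.8/(3.8 + 0.1) = 38/39; seller share = |εd|/(εs + |εd|) = 1/39.
So producers capture 1/39 of the subsidy.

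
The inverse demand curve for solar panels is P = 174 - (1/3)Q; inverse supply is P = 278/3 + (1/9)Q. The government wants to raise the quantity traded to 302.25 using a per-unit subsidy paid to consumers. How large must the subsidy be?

Required subsidy s = 53 per unit

At Q = 302.25, from the demand curve buyers pay Pb = 174 − (1/3)·302.25 = 73.25; from the supply curve sellers need Ps = 278/3 + (1/9)·302.25 = 126.25.
The subsidy must fill the gap: s = Ps − Pb = 126.25 − 73.25 = 53.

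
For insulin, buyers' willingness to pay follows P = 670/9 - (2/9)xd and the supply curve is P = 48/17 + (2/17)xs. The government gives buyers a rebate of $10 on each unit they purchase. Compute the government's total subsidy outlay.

Pre-subsidy: 670/9 - (2/9)x = 48/17 + (2/17)x gives x* = 5479/26 and P* = 359/13.
With the rebate, buyers effectively pay Pb = Ps − 10, where Ps is the price sellers receive.
On the curves, Pb = 670/9 - (2/9)x and Ps = 48/17 + (2/17)x; the wedge Ps − Pb = 10 gives 48/17 + (2/17)x − (670/9 - (2/9)x) = 10, so x' = 3122/13.
Then Pb = 670/9 − (2/9)·(3122/13) = 274/13 and Ps = 48/17 + (2/17)·(3122/13) = 404/13.
Government outlay = subsidy × quantity = 10 × 3122/13 = 31220/13.

Government cost = 31220/13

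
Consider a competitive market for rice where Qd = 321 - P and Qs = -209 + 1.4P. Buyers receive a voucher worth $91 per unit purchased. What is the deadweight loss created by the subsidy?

Pre-subsidy: 321 - P = -209 + 1.4P gives P* = 1325/6, Q* = 601/6.
With the rebate, buyers effectively pay Pb = Ps − 91, where Ps is the price sellers receive.
Demand in terms of Ps becomes Qd = 321 − 1(Ps − 91) = 412 - Ps. Setting this equal to supply: 412 - Ps = -209 + 1.4Ps, so Ps = 258.75.
Buyers pay Pb = 258.75 − 91 = 167.75; Q' = -209 + 1.4·258.75 = 153.25.
The subsidy expands output by 153.25 − 601/6 = 637/12 past the efficient level; on those units the gap between marginal cost and willingness to pay runs from 0 up to 91.
DWL = ½ × 91 × 637/12 = 57967/24.

Deadweight loss = 57967/24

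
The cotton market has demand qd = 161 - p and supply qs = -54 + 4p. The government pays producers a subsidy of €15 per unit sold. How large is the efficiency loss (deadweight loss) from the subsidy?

Pre-subsidy: 161 - p = -54 + 4p gives p* = 43, q* = 118.
With the subsidy, sellers receive ps = pb + 15 for each unit, where pb is the price buyers pay.
Supply in terms of pb becomes qs = -54 + 4(pb + 15) = 6 + 4pb. Setting this equal to demand: 161 - pb = 6 + 4pb, so pb = 31.
Sellers receive ps = 31 + 15 = 46; q' = 161 − 1·31 = 130.
The subsidy expands output by 130 − 118 = 12 past the efficient level; on those units the gap between marginal cost and willingness to pay runs from 0 up to 15.
DWL = ½ × 15 × 12 = 90.

Deadweight loss = €90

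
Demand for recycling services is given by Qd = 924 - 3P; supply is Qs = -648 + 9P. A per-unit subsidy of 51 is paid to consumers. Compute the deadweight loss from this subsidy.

Pre-subsidy: 924 - 3P = -648 + 9P gives P* = 131, Q* = 531.
With the rebate, buyers effectively pay Pb = Ps − 51, where Ps is the price sellers receive.
Demand in terms of Ps becomes Qd = 924 − 3(Ps − 51) = 1077 - 3Ps. Setting this equal to supply: 1077 - 3Ps = -648 + 9Ps, so Ps = 143.75.
Buyers pay Pb = 143.75 − 51 = 92.75; Q' = -648 + 9·143.75 = 645.75.
The subsidy expands output by 645.75 − 531 = 114.75 past the efficient level; on those units the gap between marginal cost and willingness to pay runs from 0 up to 51.
DWL = ½ × 51 × 114.75 = 2926.125.

Deadweight loss = 2926.125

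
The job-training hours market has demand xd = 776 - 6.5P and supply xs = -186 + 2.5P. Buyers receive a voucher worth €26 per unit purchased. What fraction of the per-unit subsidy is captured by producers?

Pre-subsidy: 776 - 6.5P = -186 + 2.5P gives P* = 962/9, x* = 731/9.
With the rebate, buyers effectively pay Pb = Ps − 26, where Ps is the price sellers receive.
Demand in terms of Ps becomes xd = 776 − 6.5(Ps − 26) = 945 - 6.5Ps. Setting this equal to supply: 945 - 6.5Ps = -186 + 2.5Ps, so Ps = 377/3.
Buyers pay Pb = 377/3 − 26 = 299/3; x' = -186 + 2.5·(377/3) = 769/6.
Buyers' price falls by P* − Pb = 962/9 − 299/3 = 65/9; sellers' price rises by Ps − P* = 377/3 − 962/9 = 169/9.
So producers capture (169/9)/26 = 13/18 of each unit of subsidy.

Producer share = 13/18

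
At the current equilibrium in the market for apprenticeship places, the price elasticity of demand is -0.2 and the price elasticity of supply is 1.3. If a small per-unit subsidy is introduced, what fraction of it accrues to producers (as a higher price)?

Producer share = 2/15

For a small subsidy around the equilibrium, the benefit split depends on the relative slopes, which at a point are proportional to the elasticities.
Buyer share = εs/(εs + |εd|) = 1.3/(1.3 + 0.2) = 13/15; seller share = |εd|/(εs + |εd|) = 2/15.
So producers capture 2/15 of the subsidy.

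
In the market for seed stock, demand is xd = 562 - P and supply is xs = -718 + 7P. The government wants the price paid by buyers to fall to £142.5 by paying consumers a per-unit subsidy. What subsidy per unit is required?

Required subsidy s = £20 per unit

At a buyer price of 142.5, quantity demanded is 562 − 1·142.5 = 419.5.
Sellers supply 419.5 only when they receive Ps with -718 + 7·Ps = 419.5, i.e. Ps = 162.5.
s = Ps − Pb = 162.5 − 142.5 = 20.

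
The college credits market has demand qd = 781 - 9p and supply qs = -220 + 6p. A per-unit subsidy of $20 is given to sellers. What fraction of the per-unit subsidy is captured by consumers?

Consumer share = 0.4

Pre-subsidy: 781 - 9p = -220 + 6p gives p* = 1001/15, q* = 180.4.
With the subsidy, sellers receive ps = pb + 20 for each unit, where pb is the price buyers pay.
Supply in terms of pb becomes qs = -220 + 6(pb + 20) = -100 + 6pb. Setting this equal to demand: 781 - 9pb = -100 + 6pb, so pb = 881/15.
Sellers receive ps = 881/15 + 20 = 1181/15; q' = 781 − 9·(881/15) = 252.4.
Buyers' price falls by p* − pb = 1001/15 − 881/15 = 8; sellers' price rises by ps − p* = 1181/15 − 1001/15 = 12.
So consumers capture 8/20 = 0.4 of each unit of subsidy.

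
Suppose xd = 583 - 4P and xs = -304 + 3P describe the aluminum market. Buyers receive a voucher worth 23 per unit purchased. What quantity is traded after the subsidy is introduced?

x' = 809/7

Pre-subsidy: 583 - 4P = -304 + 3P gives P* = 887/7, x* = 533/7.
With the rebate, buyers effectively pay Pb = Ps − 23, where Ps is the price sellers receive.
Demand in terms of Ps becomes xd = 583 − 4(Ps − 23) = 675 - 4Ps. Setting this equal to supply: 675 - 4Ps = -304 + 3Ps, so Ps = 979/7.
Buyers pay Pb = 979/7 − 23 = 818/7; x' = -304 + 3·(979/7) = 809/7.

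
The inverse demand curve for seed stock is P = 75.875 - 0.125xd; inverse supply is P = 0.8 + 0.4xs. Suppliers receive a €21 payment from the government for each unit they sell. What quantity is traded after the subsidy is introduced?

x' = 183

Pre-subsidy: 75.875 - 0.125x = 0.8 + 0.4x gives x* = 143 and P* = 58.
With the subsidy, sellers receive Ps = Pb + 21 for each unit, where Pb is the price buyers pay.
On the curves, Pb = 75.875 - 0.125x and Ps = 0.8 + 0.4x; the wedge Ps − Pb = 21 gives 0.8 + 0.4x − (75.875 - 0.125x) = 21, so x' = 183.
Then Pb = 75.875 − 0.125·183 = 53 and Ps = 0.8 + 0.4·183 = 74.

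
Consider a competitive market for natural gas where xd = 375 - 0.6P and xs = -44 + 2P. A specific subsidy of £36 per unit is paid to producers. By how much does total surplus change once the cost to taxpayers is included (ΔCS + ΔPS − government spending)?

Pre-subsidy: 375 - 0.6P = -44 + 2P gives P* = 2095/13, x* = 3618/13.
With the subsidy, sellers receive Ps = Pb + 36 for each unit, where Pb is the price buyers pay.
Supply in terms of Pb becomes xs = -44 + 2(Pb + 36) = 28 + 2Pb. Setting this equal to demand: 375 - 0.6Pb = 28 + 2Pb, so Pb = 1735/13.
Sellers receive Ps = 1735/13 + 36 = 2203/13; x' = 375 − 0.6·(1735/13) = 3834/13.
ΔCS = ½(3618/13 + 3834/13)(2095/13 − 1735/13) = 1341360/169; ΔPS = ½(3618/13 + 3834/13)(2203/13 − 2095/13) = 402408/169.
Government spending = 36 × 3834/13 = 138024/13.
Net change = 1341360/169 + 402408/169 − 138024/13 = -3888/13. The loss equals the DWL triangle ½·36·216/13.

Net change in total surplus = -3888/13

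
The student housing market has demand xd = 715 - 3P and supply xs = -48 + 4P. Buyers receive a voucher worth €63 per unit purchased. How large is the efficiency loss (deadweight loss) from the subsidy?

Deadweight loss = €3402

Pre-subsidy: 715 - 3P = -48 + 4P gives P* = 109, x* = 388.
With the rebate, buyers effectively pay Pb = Ps − 63, where Ps is the price sellers receive.
Demand in terms of Ps becomes xd = 715 − 3(Ps − 63) = 904 - 3Ps. Setting this equal to supply: 904 - 3Ps = -48 + 4Ps, so Ps = 136.
Buyers pay Pb = 136 − 63 = 73; x' = -48 + 4·136 = 496.
The subsidy expands output by 496 − 388 = 108 past the efficient level; on those units the gap between marginal cost and willingness to pay runs from 0 up to 63.
DWL = ½ × 63 × 108 = 3402.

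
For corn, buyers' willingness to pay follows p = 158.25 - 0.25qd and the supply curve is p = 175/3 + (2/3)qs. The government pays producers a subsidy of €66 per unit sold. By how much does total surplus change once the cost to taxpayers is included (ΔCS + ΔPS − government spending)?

Net change in total surplus = -€2376

Pre-subsidy: 158.25 - 0.25q = 175/3 + (2/3)q gives q* = 109 and p* = 131.
With the subsidy, sellers receive ps = pb + 66 for each unit, where pb is the price buyers pay.
On the curves, pb = 158.25 - 0.25q and ps = 175/3 + (2/3)q; the wedge ps − pb = 66 gives 175/3 + (2/3)q − (158.25 - 0.25q) = 66, so q' = 181.
Then pb = 158.25 − 0.25·181 = 113 and ps = 175/3 + (2/3)·181 = 179.
ΔCS = ½(109 + 181)(131 − 113) = 2610; ΔPS = ½(109 + 181)(179 − 131) = 6960.
Government spending = 66 × 181 = 11946.
Net change = 2610 + 6960 − 11946 = -2376. The loss equals the DWL triangle ½·66·72.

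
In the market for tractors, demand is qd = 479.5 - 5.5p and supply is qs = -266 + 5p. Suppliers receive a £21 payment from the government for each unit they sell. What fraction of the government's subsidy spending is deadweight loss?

Pre-subsidy: 479.5 - 5.5p = -266 + 5p gives p* = 71, q* = 89.
With the subsidy, sellers receive ps = pb + 21 for each unit, where pb is the price buyers pay.
Supply in terms of pb becomes qs = -266 + 5(pb + 21) = -161 + 5pb. Setting this equal to demand: 479.5 - 5.5pb = -161 + 5pb, so pb = 61.
Sellers receive ps = 61 + 21 = 82; q' = 479.5 − 5.5·61 = 144.
ΔCS = ½(89 + 144)(71 − 61) = 1165; ΔPS = ½(89 + 144)(82 − 71) = 1281.5.
Government spending = 21 × 144 = 3024.
DWL = ½ × 21 × (144 − 89) = 577.5; fraction = 577.5 / 3024 = 55/288.

DWL / government spending = 55/288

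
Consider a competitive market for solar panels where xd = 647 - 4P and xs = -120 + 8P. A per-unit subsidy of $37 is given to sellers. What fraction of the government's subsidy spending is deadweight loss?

DWL / government spending = 74/735

Pre-subsidy: 647 - 4P = -120 + 8P gives P* = 767/12, x* = 1174/3.
With the subsidy, sellers receive Ps = Pb + 37 for each unit, where Pb is the price buyers pay.
Supply in terms of Pb becomes xs = -120 + 8(Pb + 37) = 176 + 8Pb. Setting this equal to demand: 647 - 4Pb = 176 + 8Pb, so Pb = 39.25.
Sellers receive Ps = 39.25 + 37 = 76.25; x' = 647 − 4·39.25 = 490.
ΔCS = ½(1174/3 + 490)(767/12 − 39.25) = 97828/9; ΔPS = ½(1174/3 + 490)(76.25 − 767/12) = 48914/9.
Government spending = 37 × 490 = 18130.
DWL = ½ × 37 × (490 − 1174/3) = 5476/3; fraction = (5476/3) / 18130 = 74/735.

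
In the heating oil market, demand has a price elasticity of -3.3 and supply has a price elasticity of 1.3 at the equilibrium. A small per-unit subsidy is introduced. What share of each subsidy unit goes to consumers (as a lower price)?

Consumer share = 13/46

For a small subsidy around the equilibrium, the benefit split depends on the relative slopes, which at a point are proportional to the elasticities.
Buyer share = εs/(εs + |εd|) = 1.3/(1.3 + 3.3) = 13/46; seller share = |εd|/(εs + |εd|) = 33/46.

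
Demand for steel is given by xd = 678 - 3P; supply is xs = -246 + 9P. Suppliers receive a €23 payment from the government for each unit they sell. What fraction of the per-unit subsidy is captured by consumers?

Consumer share = 0.75

Pre-subsidy: 678 - 3P = -246 + 9P gives P* = 77, x* = 447.
With the subsidy, sellers receive Ps = Pb + 23 for each unit, where Pb is the price buyers pay.
Supply in terms of Pb becomes xs = -246 + 9(Pb + 23) = -39 + 9Pb. Setting this equal to demand: 678 - 3Pb = -39 + 9Pb, so Pb = 59.75.
Sellers receive Ps = 59.75 + 23 = 82.75; x' = 678 − 3·59.75 = 498.75.
Buyers' price falls by P* − Pb = 77 − 59.75 = 17.25; sellers' price rises by Ps − P* = 82.75 − 77 = 5.75.
So consumers capture 17.25/23 = 0.75 of each unit of subsidy.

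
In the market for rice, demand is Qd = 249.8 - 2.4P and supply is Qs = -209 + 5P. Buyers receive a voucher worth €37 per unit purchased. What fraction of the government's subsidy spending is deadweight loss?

Pre-subsidy: 249.8 - 2.4P = -209 + 5P gives P* = 62, Q* = 101.
With the rebate, buyers effectively pay Pb = Ps − 37, where Ps is the price sellers receive.
Demand in terms of Ps becomes Qd = 249.8 − 2.4(Ps − 37) = 338.6 - 2.4Ps. Setting this equal to supply: 338.6 - 2.4Ps = -209 + 5Ps, so Ps = 74.
Buyers pay Pb = 74 − 37 = 37; Q' = -209 + 5·74 = 161.
ΔCS = ½(101 + 161)(62 − 37) = 3275; ΔPS = ½(101 + 161)(74 − 62) = 1572.
Government spending = 37 × 161 = 5957.
DWL = ½ × 37 × (161 − 101) = 1110; fraction = 1110 / 5957 = 30/161.

DWL / government spending = 30/161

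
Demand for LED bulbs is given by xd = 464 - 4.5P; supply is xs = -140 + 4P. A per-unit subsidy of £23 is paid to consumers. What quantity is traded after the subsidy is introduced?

x' = 3280/17

Pre-subsidy: 464 - 4.5P = -140 + 4P gives P* = 1208/17, x* = 2452/17.
With the rebate, buyers effectively pay Pb = Ps − 23, where Ps is the price sellers receive.
Demand in terms of Ps becomes xd = 464 − 4.5(Ps − 23) = 567.5 - 4.5Ps. Setting this equal to supply: 567.5 - 4.5Ps = -140 + 4Ps, so Ps = 1415/17.
Buyers pay Pb = 1415/17 − 23 = 1024/17; x' = -140 + 4·(1415/17) = 3280/17.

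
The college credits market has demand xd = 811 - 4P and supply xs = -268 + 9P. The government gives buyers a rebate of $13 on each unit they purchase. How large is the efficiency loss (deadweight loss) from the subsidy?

Pre-subsidy: 811 - 4P = -268 + 9P gives P* = 83, x* = 479.
With the rebate, buyers effectively pay Pb = Ps − 13, where Ps is the price sellers receive.
Demand in terms of Ps becomes xd = 811 − 4(Ps − 13) = 863 - 4Ps. Setting this equal to supply: 863 - 4Ps = -268 + 9Ps, so Ps = 87.
Buyers pay Pb = 87 − 13 = 74; x' = -268 + 9·87 = 515.
The subsidy expands output by 515 − 479 = 36 past the efficient level; on those units the gap between marginal cost and willingness to pay runs from 0 up to 13.
DWL = ½ × 13 × 36 = 234.

Deadweight loss = $234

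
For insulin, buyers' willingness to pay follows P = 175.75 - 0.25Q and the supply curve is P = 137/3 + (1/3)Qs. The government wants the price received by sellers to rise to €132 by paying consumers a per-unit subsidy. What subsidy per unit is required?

Required subsidy s = €21 per unit

At a seller price of 132, quantity supplied is -137 + 3·132 = 259.
Buyers absorb 259 only when they pay Pb = 175.75 − 0.25·259 = 111.
s = Ps − Pb = 132 − 111 = 21.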